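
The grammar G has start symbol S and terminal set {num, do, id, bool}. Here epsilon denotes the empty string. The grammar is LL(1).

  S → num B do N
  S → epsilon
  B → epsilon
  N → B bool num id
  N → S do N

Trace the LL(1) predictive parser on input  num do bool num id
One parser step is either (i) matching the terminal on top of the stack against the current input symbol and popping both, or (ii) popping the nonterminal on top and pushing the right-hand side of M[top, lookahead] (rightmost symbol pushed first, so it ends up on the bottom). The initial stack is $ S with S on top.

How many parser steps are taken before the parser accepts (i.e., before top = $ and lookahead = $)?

9

step 1: stack=$ S  input=num do bool num id $  — expand S → num B do N
step 2: stack=$ N do B num  input=num do bool num id $  — match num
step 3: stack=$ N do B  input=do bool num id $  — expand B → epsilon
step 4: stack=$ N do  input=do bool num id $  — match do
step 5: stack=$ N  input=bool num id $  — expand N → B bool num id
step 6: stack=$ id num bool B  input=bool num id $  — expand B → epsilon
step 7: stack=$ id num bool  input=bool num id $  — match bool
step 8: stack=$ id num  input=num id $  — match num
step 9: stack=$ id  input=id $  — match id
Accept reached after 9 steps.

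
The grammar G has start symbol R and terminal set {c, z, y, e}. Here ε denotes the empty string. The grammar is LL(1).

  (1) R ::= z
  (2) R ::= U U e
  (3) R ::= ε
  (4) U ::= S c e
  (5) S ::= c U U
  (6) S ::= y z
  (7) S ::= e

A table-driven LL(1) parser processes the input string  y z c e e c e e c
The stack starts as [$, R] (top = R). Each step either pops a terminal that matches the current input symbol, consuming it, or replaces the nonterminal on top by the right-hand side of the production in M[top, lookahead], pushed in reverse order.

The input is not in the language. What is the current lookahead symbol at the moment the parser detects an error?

c

step 1: stack=$ R  input=y z c e e c e e c $  — expand R ::= U U e
step 2: stack=$ e U U  input=y z c e e c e e c $  — expand U ::= S c e
step 3: stack=$ e U e c S  input=y z c e e c e e c $  — expand S ::= y z
step 4: stack=$ e U e c z y  input=y z c e e c e e c $  — match y
step 5: stack=$ e U e c z  input=z c e e c e e c $  — match z
step 6: stack=$ e U e c  input=c e e c e e c $  — match c
step 7: stack=$ e U e  input=e e c e e c $  — match e
step 8: stack=$ e U  input=e c e e c $  — expand U ::= S c e
step 9: stack=$ e e c S  input=e c e e c $  — expand S ::= e
step 10: stack=$ e e c e  input=e c e e c $  — match e
step 11: stack=$ e e c  input=c e e c $  — match c
step 12: stack=$ e e  input=e e c $  — match e
step 13: stack=$ e  input=e c $  — match e
step 14: stack=$  input=c $  — error: stack empty but input remains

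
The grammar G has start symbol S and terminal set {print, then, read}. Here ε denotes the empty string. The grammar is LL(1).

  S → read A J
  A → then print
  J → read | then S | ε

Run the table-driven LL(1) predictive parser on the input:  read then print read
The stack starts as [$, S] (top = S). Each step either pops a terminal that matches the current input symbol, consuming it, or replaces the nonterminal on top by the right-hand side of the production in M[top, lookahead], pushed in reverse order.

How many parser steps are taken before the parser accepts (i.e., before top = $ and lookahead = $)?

     Stack           Input                   Action
  1  $ S             read then print read $  expand S → read A J
  2  $ J A read      read then print read $  match read
  3  $ J A           then print read $       expand A → then print
  4  $ J print then  then print read $       match then
  5  $ J print       print read $            match print
  6  $ J             read $                  expand J → read
  7  $ read          read $                  match read
Accept reached after 7 steps.

7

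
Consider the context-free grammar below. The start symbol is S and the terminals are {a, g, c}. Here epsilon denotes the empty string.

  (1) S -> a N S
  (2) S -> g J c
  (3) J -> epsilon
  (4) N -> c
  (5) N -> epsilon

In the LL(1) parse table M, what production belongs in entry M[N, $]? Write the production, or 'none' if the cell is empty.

none

FIRST(S) = {a, g}
FIRST(J) = {epsilon}
FIRST(N) = {epsilon, c}
FOLLOW(S) includes $ since S is the start symbol.
FOLLOW(N): in S->a N S, N is followed by S with FIRST {a, g}. Thus FOLLOW(N) = {a, g}.
For N -> c: FIRST(c) = {c}, so it goes in M[N, t] for t ∈ {c}.
For N -> epsilon: FIRST(epsilon) = {epsilon}, so it goes in M[N, t] for t ∈ {}; since epsilon ∈ FIRST, also for every t ∈ FOLLOW(N) = {a, g}.
None of these place a production in M[N, $].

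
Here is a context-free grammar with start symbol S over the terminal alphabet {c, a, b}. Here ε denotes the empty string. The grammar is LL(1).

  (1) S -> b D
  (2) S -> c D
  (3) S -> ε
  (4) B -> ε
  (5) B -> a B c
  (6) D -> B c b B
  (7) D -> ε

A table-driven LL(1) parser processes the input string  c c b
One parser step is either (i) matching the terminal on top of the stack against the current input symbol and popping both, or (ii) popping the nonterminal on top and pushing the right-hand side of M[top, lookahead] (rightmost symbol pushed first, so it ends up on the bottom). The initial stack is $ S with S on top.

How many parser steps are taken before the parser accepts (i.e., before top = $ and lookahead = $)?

7

step 1: stack=$ S  input=c c b $  — expand S -> c D
step 2: stack=$ D c  input=c c b $  — match c
step 3: stack=$ D  input=c b $  — expand D -> B c b B
step 4: stack=$ B b c B  input=c b $  — expand B -> ε
step 5: stack=$ B b c  input=c b $  — match c
step 6: stack=$ B b  input=b $  — match b
step 7: stack=$ B  input=$  — expand B -> ε
Accept reached after 7 steps.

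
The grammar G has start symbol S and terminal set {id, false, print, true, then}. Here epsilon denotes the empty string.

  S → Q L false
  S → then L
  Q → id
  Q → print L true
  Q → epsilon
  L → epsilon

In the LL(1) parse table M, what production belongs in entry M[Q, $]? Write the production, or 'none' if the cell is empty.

FIRST(Q): from Q→id we get {id}; from Q→print L true we get {print}; from Q→epsilon we get {epsilon}. So FIRST(Q) = {epsilon, id, print}.
FIRST(L): from L→epsilon we get {epsilon}. So FIRST(L) = {epsilon}.
FIRST(S): from S→Q L false we get {false, id, print}; from S→then L we get {then}. So FIRST(S) = {false, id, print, then}.
FOLLOW(S) includes $ since S is the start symbol.
FOLLOW(Q): in S→Q L false, Q is followed by L false with FIRST {false}. Thus FOLLOW(Q) = {false}.
For Q → id: FIRST(id) = {id}, so it goes in M[Q, t] for t ∈ {id}.
For Q → print L true: FIRST(print L true) = {print}, so it goes in M[Q, t] for t ∈ {print}.
For Q → epsilon: FIRST(epsilon) = {epsilon}, so it goes in M[Q, t] for t ∈ {}; since epsilon ∈ FIRST, also for every t ∈ FOLLOW(Q) = {false}.
None of these place a production in M[Q, $].

none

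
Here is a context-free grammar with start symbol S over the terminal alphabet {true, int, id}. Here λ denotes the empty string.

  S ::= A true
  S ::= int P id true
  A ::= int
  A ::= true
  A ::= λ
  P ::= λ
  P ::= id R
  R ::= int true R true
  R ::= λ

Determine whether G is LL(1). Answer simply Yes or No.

FIRST(S) = {int, true}
FIRST(A) = {λ, int, true}
FIRST(P) = {λ, id}
FIRST(R) = {λ, int}
FOLLOW(S) = {$}
FOLLOW(A) = {true}
FOLLOW(P) = {id}
FOLLOW(R) = {id, true}
Cell M[A, true] receives both A ::= true and A ::= λ — the grammar is not LL(1).

No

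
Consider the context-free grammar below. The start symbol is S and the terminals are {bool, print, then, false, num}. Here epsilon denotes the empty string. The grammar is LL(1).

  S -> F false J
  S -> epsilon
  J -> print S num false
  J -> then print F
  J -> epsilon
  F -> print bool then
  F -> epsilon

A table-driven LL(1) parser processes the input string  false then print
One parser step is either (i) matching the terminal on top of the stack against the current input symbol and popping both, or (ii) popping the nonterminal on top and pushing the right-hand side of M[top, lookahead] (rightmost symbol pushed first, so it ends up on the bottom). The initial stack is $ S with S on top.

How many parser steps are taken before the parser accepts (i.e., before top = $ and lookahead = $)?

     Stack           Input               Action
  1  $ S             false then print $  expand S -> F false J
  2  $ J false F     false then print $  expand F -> epsilon
  3  $ J false       false then print $  match false
  4  $ J             then print $        expand J -> then print F
  5  $ F print then  then print $        match then
  6  $ F print       print $             match print
  7  $ F             $                   expand F -> epsilon
Accept reached after 7 steps.

7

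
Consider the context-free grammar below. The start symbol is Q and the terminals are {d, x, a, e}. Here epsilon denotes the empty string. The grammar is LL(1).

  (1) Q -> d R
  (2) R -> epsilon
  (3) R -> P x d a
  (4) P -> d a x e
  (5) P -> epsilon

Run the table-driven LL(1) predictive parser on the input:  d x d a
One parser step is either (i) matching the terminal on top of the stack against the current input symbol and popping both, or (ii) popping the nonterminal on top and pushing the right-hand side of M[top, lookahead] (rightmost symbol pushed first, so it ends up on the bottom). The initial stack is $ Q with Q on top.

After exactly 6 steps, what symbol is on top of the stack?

step 1: stack=$ Q  input=d x d a $  — expand Q -> d R
step 2: stack=$ R d  input=d x d a $  — match d
step 3: stack=$ R  input=x d a $  — expand R -> P x d a
step 4: stack=$ a d x P  input=x d a $  — expand P -> epsilon
step 5: stack=$ a d x  input=x d a $  — match x
step 6: stack=$ a d  input=d a $  — match d
Stack after step 6: $ a (top = a).

a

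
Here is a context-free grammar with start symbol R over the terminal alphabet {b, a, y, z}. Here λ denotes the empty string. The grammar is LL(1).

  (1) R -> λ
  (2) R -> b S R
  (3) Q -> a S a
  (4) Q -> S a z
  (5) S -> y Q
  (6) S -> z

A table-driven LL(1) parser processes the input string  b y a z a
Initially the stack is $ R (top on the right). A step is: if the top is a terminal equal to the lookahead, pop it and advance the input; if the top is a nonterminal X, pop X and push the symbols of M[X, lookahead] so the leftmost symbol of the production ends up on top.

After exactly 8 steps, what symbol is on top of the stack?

     Stack      Input        Action
  1  $ R        b y a z a $  expand R -> b S R
  2  $ R S b    b y a z a $  match b
  3  $ R S      y a z a $    expand S -> y Q
  4  $ R Q y    y a z a $    match y
  5  $ R Q      a z a $      expand Q -> a S a
  6  $ R a S a  a z a $      match a
  7  $ R a S    z a $        expand S -> z
  8  $ R a z    z a $        match z
Stack after step 8: $ R a (top = a).

a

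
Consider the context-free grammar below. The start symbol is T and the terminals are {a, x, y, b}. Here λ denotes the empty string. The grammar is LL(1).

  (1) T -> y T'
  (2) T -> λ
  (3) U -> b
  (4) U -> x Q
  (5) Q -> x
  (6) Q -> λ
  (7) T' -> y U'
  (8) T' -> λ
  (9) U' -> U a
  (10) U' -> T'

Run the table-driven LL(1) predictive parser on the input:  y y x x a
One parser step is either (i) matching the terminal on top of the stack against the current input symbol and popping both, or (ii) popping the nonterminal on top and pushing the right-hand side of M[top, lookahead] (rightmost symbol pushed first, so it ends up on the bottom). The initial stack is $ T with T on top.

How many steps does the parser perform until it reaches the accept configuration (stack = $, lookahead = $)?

step 1: stack=$ T  input=y y x x a $  — expand T -> y T'
step 2: stack=$ T' y  input=y y x x a $  — match y
step 3: stack=$ T'  input=y x x a $  — expand T' -> y U'
step 4: stack=$ U' y  input=y x x a $  — match y
step 5: stack=$ U'  input=x x a $  — expand U' -> U a
step 6: stack=$ a U  input=x x a $  — expand U -> x Q
step 7: stack=$ a Q x  input=x x a $  — match x
step 8: stack=$ a Q  input=x a $  — expand Q -> x
step 9: stack=$ a x  input=x a $  — match x
step 10: stack=$ a  input=a $  — match a
Accept reached after 10 steps.

10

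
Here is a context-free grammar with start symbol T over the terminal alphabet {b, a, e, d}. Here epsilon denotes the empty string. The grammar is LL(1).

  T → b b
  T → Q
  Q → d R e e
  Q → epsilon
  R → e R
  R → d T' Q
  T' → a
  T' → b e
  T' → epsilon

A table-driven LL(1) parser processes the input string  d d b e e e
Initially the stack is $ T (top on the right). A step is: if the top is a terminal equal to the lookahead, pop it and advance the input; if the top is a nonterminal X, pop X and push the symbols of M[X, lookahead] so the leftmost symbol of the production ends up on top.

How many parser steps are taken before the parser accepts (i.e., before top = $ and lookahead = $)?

11

step 1: stack=$ T  input=d d b e e e $  — expand T → Q
step 2: stack=$ Q  input=d d b e e e $  — expand Q → d R e e
step 3: stack=$ e e R d  input=d d b e e e $  — match d
step 4: stack=$ e e R  input=d b e e e $  — expand R → d T' Q
step 5: stack=$ e e Q T' d  input=d b e e e $  — match d
step 6: stack=$ e e Q T'  input=b e e e $  — expand T' → b e
step 7: stack=$ e e Q e b  input=b e e e $  — match b
step 8: stack=$ e e Q e  input=e e e $  — match e
step 9: stack=$ e e Q  input=e e $  — expand Q → epsilon
step 10: stack=$ e e  input=e e $  — match e
step 11: stack=$ e  input=e $  — match e
Accept reached after 11 steps.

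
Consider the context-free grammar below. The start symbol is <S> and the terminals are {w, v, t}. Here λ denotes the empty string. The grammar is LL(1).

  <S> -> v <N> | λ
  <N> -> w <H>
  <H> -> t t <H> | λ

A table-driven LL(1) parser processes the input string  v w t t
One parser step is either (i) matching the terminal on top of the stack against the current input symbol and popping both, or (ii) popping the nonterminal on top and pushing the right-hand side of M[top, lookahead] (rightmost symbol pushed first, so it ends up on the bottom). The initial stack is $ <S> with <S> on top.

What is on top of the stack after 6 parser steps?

t

step 1: stack=$ <S>  input=v w t t $  — expand <S> -> v <N>
step 2: stack=$ <N> v  input=v w t t $  — match v
step 3: stack=$ <N>  input=w t t $  — expand <N> -> w <H>
step 4: stack=$ <H> w  input=w t t $  — match w
step 5: stack=$ <H>  input=t t $  — expand <H> -> t t <H>
step 6: stack=$ <H> t t  input=t t $  — match t
Stack after step 6: $ <H> t (top = t).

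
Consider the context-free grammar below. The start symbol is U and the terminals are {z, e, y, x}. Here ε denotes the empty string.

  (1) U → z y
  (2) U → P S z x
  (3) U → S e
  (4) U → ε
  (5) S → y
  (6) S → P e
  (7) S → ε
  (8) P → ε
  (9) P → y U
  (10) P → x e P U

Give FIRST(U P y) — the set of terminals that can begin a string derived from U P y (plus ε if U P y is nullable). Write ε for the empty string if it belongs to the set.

FIRST(P): from P→ε we get {ε}; from P→y U we get {y}; from P→x e P U we get {x}. So FIRST(P) = {ε, x, y}.
FIRST(S): from S→y we get {y}; from S→P e we get {e, x, y}; from S→ε we get {ε}. So FIRST(S) = {ε, e, x, y}.
FIRST(U): from U→z y we get {z}; from U→P S z x we get {e, x, y, z}; from U→S e we get {e, x, y}; from U→ε we get {ε}. So FIRST(U) = {ε, e, x, y, z}.
FIRST(U P y): take FIRST of each symbol in turn, carrying on past any symbol whose FIRST contains ε; result {e, x, y, z}.

{e, x, y, z}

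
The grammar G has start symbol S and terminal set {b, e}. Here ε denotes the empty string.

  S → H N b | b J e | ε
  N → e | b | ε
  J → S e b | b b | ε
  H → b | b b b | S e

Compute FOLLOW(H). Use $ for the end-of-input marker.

{b, e}

FIRST(N) = {ε, b, e}
FIRST(S) = {ε, b, e}  (via H N b)
FIRST(J) = {ε, b, e}  (via S e b)
FIRST(H) = {b, e}  (via S e)
FOLLOW(S) includes $ since S is the start symbol.
FOLLOW(S): in J→S e b, S is followed by e b with FIRST {e}; in H→S e, S is followed by e with FIRST {e}. Thus FOLLOW(S) = {$, e}.
FOLLOW(N): in S→H N b, N is followed by b with FIRST {b}. Thus FOLLOW(N) = {b}.
FOLLOW(J): in S→b J e, J is followed by e with FIRST {e}. Thus FOLLOW(J) = {e}.
FOLLOW(H): in S→H N b, H is followed by N b with FIRST {b, e}. Thus FOLLOW(H) = {b, e}.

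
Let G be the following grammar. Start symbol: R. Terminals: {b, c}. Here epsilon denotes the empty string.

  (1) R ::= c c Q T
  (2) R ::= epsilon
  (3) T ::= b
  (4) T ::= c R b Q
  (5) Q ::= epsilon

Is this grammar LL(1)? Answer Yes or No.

Yes

FIRST(R) = {epsilon, c}
FIRST(T) = {b, c}
FIRST(Q) = {epsilon}
FOLLOW(R) = {$, b}
FOLLOW(T) = {$, b}
FOLLOW(Q) = {$, b, c}
Each cell of M receives at most one production.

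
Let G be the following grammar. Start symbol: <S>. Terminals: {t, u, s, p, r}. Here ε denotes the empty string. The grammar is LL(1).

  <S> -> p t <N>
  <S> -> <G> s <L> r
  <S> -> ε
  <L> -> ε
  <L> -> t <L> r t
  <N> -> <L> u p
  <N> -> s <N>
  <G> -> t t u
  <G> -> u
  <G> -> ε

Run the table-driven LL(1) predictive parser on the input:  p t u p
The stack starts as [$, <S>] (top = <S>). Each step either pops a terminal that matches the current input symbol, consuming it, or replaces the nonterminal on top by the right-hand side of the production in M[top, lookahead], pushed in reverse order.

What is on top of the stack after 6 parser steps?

p

step 1: stack=$ <S>  input=p t u p $  — expand <S> -> p t <N>
step 2: stack=$ <N> t p  input=p t u p $  — match p
step 3: stack=$ <N> t  input=t u p $  — match t
step 4: stack=$ <N>  input=u p $  — expand <N> -> <L> u p
step 5: stack=$ p u <L>  input=u p $  — expand <L> -> ε
step 6: stack=$ p u  input=u p $  — match u
Stack after step 6: $ p (top = p).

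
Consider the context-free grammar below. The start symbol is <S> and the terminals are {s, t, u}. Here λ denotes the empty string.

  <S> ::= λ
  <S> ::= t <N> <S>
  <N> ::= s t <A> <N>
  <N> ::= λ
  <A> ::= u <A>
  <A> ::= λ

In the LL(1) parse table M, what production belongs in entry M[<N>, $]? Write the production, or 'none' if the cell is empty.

FIRST(<S>): from <S>::=λ we get {λ}; from <S>::=t <N> <S> we get {t}. So FIRST(<S>) = {λ, t}.
FIRST(<N>): from <N>::=s t <A> <N> we get {s}; from <N>::=λ we get {λ}. So FIRST(<N>) = {λ, s}.
FIRST(<A>): from <A>::=u <A> we get {u}; from <A>::=λ we get {λ}. So FIRST(<A>) = {λ, u}.
FOLLOW(<S>) includes $ since <S> is the start symbol.
FOLLOW(<S>): in <S>::=t <N> <S>, the suffix after <S> is empty (adds nothing new). Thus FOLLOW(<S>) = {$}.
FOLLOW(<N>): in <S>::=t <N> <S>, <N> is followed by <S> with FIRST {λ, t}; in <S>::=t <N> <S>, the suffix after <N> is nullable, so FOLLOW(<N>) ⊇ FOLLOW(<S>) = {$}; in <N>::=s t <A> <N>, the suffix after <N> is empty (adds nothing new). Thus FOLLOW(<N>) = {$, t}.
For <N> ::= s t <A> <N>: FIRST(s t <A> <N>) = {s}, so it goes in M[<N>, t] for t ∈ {s}.
For <N> ::= λ: FIRST(λ) = {λ}, so it goes in M[<N>, t] for t ∈ {}; since λ ∈ FIRST, also for every t ∈ FOLLOW(<N>) = {$, t}.

<N> ::= λ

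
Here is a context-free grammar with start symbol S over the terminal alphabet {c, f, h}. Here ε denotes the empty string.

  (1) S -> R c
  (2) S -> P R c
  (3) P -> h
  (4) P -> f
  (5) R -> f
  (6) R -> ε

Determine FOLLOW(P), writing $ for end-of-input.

FIRST(P): from P->h we get {h}; from P->f we get {f}. So FIRST(P) = {f, h}.
FIRST(R): from R->f we get {f}; from R->ε we get {ε}. So FIRST(R) = {ε, f}.
FIRST(S): from S->R c we get {c, f}; from S->P R c we get {f, h}. So FIRST(S) = {c, f, h}.
FOLLOW(S) includes $ since S is the start symbol.
FOLLOW(S): S appears on no right-hand side. Thus FOLLOW(S) = {$}.
FOLLOW(P): in S->P R c, P is followed by R c with FIRST {c, f}. Thus FOLLOW(P) = {c, f}.
FOLLOW(R): in S->R c, R is followed by c with FIRST {c}; in S->P R c, R is followed by c with FIRST {c}. Thus FOLLOW(R) = {c}.

{c, f}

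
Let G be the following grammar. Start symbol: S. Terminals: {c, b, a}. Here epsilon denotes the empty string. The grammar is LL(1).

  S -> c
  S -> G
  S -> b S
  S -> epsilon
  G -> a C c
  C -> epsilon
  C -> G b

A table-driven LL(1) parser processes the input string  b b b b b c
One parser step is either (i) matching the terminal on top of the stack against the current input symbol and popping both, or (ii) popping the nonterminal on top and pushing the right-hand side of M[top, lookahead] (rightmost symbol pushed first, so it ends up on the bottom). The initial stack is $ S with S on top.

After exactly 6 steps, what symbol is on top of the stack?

     Stack  Input          Action
  1  $ S    b b b b b c $  expand S -> b S
  2  $ S b  b b b b b c $  match b
  3  $ S    b b b b c $    expand S -> b S
  4  $ S b  b b b b c $    match b
  5  $ S    b b b c $      expand S -> b S
  6  $ S b  b b b c $      match b
Stack after step 6: $ S (top = S).

S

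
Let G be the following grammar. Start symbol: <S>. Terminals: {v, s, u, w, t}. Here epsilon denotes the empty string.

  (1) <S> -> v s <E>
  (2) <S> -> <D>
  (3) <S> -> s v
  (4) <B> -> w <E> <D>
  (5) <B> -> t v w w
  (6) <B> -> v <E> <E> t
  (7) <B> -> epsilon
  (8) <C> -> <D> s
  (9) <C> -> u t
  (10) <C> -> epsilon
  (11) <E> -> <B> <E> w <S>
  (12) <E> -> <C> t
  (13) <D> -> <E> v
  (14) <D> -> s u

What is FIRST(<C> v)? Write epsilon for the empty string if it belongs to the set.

FIRST(<B>): from <B>->w <E> <D> we get {w}; from <B>->t v w w we get {t}; from <B>->v <E> <E> t we get {v}; from <B>->epsilon we get {epsilon}. So FIRST(<B>) = {epsilon, t, v, w}.
FIRST(<S>): from <S>->v s <E> we get {v}; from <S>-><D> we get {s, t, u, v, w}; from <S>->s v we get {s}. So FIRST(<S>) = {s, t, u, v, w}.
FIRST(<C>): from <C>-><D> s we get {s, t, u, v, w}; from <C>->u t we get {u}; from <C>->epsilon we get {epsilon}. So FIRST(<C>) = {epsilon, s, t, u, v, w}.
FIRST(<E>): from <E>-><B> <E> w <S> we get {s, t, u, v, w}; from <E>-><C> t we get {s, t, u, v, w}. So FIRST(<E>) = {s, t, u, v, w}.
FIRST(<D>): from <D>-><E> v we get {s, t, u, v, w}; from <D>->s u we get {s}. So FIRST(<D>) = {s, t, u, v, w}.
FIRST(<C> v): take FIRST of each symbol in turn, carrying on past any symbol whose FIRST contains epsilon; result {s, t, u, v, w}.

{s, t, u, v, w}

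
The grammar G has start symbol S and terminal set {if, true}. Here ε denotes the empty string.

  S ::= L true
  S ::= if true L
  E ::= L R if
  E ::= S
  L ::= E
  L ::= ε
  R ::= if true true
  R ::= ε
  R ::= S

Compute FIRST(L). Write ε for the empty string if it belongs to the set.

FIRST(S) = {if, true}  (via L true)
FIRST(R) = {ε, if, true}  (via S)
FIRST(E) = {if, true}  (via L R if, S)
FIRST(L) = {ε, if, true}  (via E)

{ε, if, true}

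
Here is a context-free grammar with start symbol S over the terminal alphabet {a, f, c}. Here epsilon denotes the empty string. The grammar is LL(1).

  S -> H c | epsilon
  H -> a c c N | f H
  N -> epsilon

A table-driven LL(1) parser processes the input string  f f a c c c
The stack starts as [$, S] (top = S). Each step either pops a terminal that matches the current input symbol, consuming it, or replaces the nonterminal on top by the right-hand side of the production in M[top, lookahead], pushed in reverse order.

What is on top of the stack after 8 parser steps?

c

     Stack        Input          Action
  1  $ S          f f a c c c $  expand S -> H c
  2  $ c H        f f a c c c $  expand H -> f H
  3  $ c H f      f f a c c c $  match f
  4  $ c H        f a c c c $    expand H -> f H
  5  $ c H f      f a c c c $    match f
  6  $ c H        a c c c $      expand H -> a c c N
  7  $ c N c c a  a c c c $      match a
  8  $ c N c c    c c c $        match c
Stack after step 8: $ c N c (top = c).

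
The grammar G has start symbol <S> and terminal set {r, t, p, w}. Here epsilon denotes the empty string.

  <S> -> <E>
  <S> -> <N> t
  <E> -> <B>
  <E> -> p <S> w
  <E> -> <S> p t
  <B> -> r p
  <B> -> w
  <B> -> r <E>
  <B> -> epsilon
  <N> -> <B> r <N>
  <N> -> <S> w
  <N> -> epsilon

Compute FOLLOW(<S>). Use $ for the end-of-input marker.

FIRST(<B>) = {epsilon, r, w}
FIRST(<S>) = {epsilon, p, r, t, w}  (via <E>, <N> t)
FIRST(<E>) = {epsilon, p, r, t, w}  (via <B>, <S> p t)
FIRST(<N>) = {epsilon, p, r, t, w}  (via <B> r <N>, <S> w)
FOLLOW(<S>) includes $ since <S> is the start symbol.
FOLLOW(<S>): in <E>->p <S> w, <S> is followed by w with FIRST {w}; in <E>-><S> p t, <S> is followed by p t with FIRST {p}; in <N>-><S> w, <S> is followed by w with FIRST {w}. Thus FOLLOW(<S>) = {$, p, w}.
FOLLOW(<N>): in <S>-><N> t, <N> is followed by t with FIRST {t}; in <N>-><B> r <N>, the suffix after <N> is empty (adds nothing new). Thus FOLLOW(<N>) = {t}.
FOLLOW(<E>): in <S>-><E>, the suffix after <E> is empty, so FOLLOW(<E>) ⊇ FOLLOW(<S>) = {$, p, w}; in <B>->r <E>, the suffix after <E> is empty, so FOLLOW(<E>) ⊇ FOLLOW(<B>) = {$, p, r, w}. Thus FOLLOW(<E>) = {$, p, r, w}.
FOLLOW(<B>): in <E>-><B>, the suffix after <B> is empty, so FOLLOW(<B>) ⊇ FOLLOW(<E>) = {$, p, r, w}; in <N>-><B> r <N>, <B> is followed by r <N> with FIRST {r}. Thus FOLLOW(<B>) = {$, p, r, w}.

{$, p, w}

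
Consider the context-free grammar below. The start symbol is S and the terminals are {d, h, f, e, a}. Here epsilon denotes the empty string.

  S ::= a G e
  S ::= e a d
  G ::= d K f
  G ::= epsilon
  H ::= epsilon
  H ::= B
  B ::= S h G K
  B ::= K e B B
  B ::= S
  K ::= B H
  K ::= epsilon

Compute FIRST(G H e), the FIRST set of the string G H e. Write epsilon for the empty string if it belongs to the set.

FIRST(S) = {a, e}
FIRST(G) = {epsilon, d}
FIRST(H) = {epsilon, a, e}  (via B)
FIRST(B) = {a, e}  (via S h G K, K e B B, S)
FIRST(K) = {epsilon, a, e}  (via B H)
FIRST(G H e): take FIRST of each symbol in turn, carrying on past any symbol whose FIRST contains epsilon; result {a, d, e}.

{a, d, e}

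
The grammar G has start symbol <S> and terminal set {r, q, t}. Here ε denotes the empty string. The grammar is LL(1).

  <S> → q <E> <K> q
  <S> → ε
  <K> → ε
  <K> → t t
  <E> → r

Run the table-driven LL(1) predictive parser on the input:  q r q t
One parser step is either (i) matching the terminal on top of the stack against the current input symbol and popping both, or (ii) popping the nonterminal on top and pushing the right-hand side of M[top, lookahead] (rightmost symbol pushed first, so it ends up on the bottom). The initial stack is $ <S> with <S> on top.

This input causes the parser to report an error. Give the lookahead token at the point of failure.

t

     Stack          Input      Action
  1  $ <S>          q r q t $  expand <S> → q <E> <K> q
  2  $ q <K> <E> q  q r q t $  match q
  3  $ q <K> <E>    r q t $    expand <E> → r
  4  $ q <K> r      r q t $    match r
  5  $ q <K>        q t $      expand <K> → ε
  6  $ q            q t $      match q
  7  $              t $        error: stack empty but input remains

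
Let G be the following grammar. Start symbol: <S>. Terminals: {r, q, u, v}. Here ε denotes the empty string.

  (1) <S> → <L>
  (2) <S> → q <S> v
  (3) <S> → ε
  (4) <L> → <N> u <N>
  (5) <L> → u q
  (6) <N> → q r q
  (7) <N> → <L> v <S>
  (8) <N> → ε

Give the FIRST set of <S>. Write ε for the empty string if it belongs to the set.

FIRST(<S>): from <S>→<L> we get {q, u}; from <S>→q <S> v we get {q}; from <S>→ε we get {ε}. So FIRST(<S>) = {ε, q, u}.
FIRST(<L>): from <L>→<N> u <N> we get {q, u}; from <L>→u q we get {u}. So FIRST(<L>) = {q, u}.
FIRST(<N>): from <N>→q r q we get {q}; from <N>→<L> v <S> we get {q, u}; from <N>→ε we get {ε}. So FIRST(<N>) = {ε, q, u}.

{ε, q, u}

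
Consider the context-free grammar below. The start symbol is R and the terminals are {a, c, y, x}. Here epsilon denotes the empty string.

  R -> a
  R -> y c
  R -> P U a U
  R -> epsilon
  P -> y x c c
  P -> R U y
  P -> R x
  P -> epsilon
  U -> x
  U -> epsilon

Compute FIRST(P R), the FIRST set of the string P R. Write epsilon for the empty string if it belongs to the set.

FIRST(U): from U->x we get {x}; from U->epsilon we get {epsilon}. So FIRST(U) = {epsilon, x}.
FIRST(R): from R->a we get {a}; from R->y c we get {y}; from R->P U a U we get {a, x, y}; from R->epsilon we get {epsilon}. So FIRST(R) = {epsilon, a, x, y}.
FIRST(P): from P->y x c c we get {y}; from P->R U y we get {a, x, y}; from P->R x we get {a, x, y}; from P->epsilon we get {epsilon}. So FIRST(P) = {epsilon, a, x, y}.
FIRST(P R): take FIRST of each symbol in turn, carrying on past any symbol whose FIRST contains epsilon; result {epsilon, a, x, y}.

{epsilon, a, x, y}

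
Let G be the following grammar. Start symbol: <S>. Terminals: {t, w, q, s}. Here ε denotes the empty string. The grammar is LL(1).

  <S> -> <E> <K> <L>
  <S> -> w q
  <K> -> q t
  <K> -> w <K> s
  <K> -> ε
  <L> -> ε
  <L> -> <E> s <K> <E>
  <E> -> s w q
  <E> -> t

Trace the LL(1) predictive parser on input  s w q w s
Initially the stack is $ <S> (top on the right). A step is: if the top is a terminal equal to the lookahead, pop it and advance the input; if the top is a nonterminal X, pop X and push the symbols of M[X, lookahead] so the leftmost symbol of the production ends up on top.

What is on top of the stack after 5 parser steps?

step 1: stack=$ <S>  input=s w q w s $  — expand <S> -> <E> <K> <L>
step 2: stack=$ <L> <K> <E>  input=s w q w s $  — expand <E> -> s w q
step 3: stack=$ <L> <K> q w s  input=s w q w s $  — match s
step 4: stack=$ <L> <K> q w  input=w q w s $  — match w
step 5: stack=$ <L> <K> q  input=q w s $  — match q
Stack after step 5: $ <L> <K> (top = <K>).

<K>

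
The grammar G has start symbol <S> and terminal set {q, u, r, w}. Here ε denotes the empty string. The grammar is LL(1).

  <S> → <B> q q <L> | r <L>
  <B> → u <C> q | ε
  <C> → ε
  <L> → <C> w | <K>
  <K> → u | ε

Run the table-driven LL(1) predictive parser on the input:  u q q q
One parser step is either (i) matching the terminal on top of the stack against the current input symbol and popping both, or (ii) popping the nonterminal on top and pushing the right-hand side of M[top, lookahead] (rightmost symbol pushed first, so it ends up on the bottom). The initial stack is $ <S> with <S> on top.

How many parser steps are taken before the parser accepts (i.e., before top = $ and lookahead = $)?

     Stack              Input      Action
  1  $ <S>              u q q q $  expand <S> → <B> q q <L>
  2  $ <L> q q <B>      u q q q $  expand <B> → u <C> q
  3  $ <L> q q q <C> u  u q q q $  match u
  4  $ <L> q q q <C>    q q q $    expand <C> → ε
  5  $ <L> q q q        q q q $    match q
  6  $ <L> q q          q q $      match q
  7  $ <L> q            q $        match q
  8  $ <L>              $          expand <L> → <K>
  9  $ <K>              $          expand <K> → ε
Accept reached after 9 steps.

9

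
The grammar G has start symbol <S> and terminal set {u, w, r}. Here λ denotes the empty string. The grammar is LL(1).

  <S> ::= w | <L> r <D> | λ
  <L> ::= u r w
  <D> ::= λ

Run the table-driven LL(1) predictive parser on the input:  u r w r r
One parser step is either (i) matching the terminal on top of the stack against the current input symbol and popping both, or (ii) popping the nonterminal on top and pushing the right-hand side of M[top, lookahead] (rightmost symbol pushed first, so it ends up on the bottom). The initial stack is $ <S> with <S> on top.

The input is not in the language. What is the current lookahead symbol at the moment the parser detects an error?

r

     Stack          Input        Action
  1  $ <S>          u r w r r $  expand <S> ::= <L> r <D>
  2  $ <D> r <L>    u r w r r $  expand <L> ::= u r w
  3  $ <D> r w r u  u r w r r $  match u
  4  $ <D> r w r    r w r r $    match r
  5  $ <D> r w      w r r $      match w
  6  $ <D> r        r r $        match r
  7  $ <D>          r $          error: M[<D>, r] is empty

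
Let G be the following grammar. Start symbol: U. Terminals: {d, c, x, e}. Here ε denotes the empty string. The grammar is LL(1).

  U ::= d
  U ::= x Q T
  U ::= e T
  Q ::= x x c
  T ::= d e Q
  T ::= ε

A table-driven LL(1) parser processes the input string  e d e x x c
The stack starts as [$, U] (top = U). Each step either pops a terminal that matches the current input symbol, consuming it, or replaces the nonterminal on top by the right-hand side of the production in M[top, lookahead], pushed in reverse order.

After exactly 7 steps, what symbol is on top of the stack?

     Stack    Input          Action
  1  $ U      e d e x x c $  expand U ::= e T
  2  $ T e    e d e x x c $  match e
  3  $ T      d e x x c $    expand T ::= d e Q
  4  $ Q e d  d e x x c $    match d
  5  $ Q e    e x x c $      match e
  6  $ Q      x x c $        expand Q ::= x x c
  7  $ c x x  x x c $        match x
Stack after step 7: $ c x (top = x).

x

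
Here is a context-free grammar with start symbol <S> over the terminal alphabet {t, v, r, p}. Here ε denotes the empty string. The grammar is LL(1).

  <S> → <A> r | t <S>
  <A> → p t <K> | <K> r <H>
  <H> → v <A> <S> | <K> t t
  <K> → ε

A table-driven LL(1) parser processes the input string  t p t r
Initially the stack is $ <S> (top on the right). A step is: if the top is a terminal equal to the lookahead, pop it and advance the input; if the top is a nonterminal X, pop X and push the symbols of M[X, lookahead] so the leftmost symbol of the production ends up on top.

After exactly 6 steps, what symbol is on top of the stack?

<K>

     Stack        Input      Action
  1  $ <S>        t p t r $  expand <S> → t <S>
  2  $ <S> t      t p t r $  match t
  3  $ <S>        p t r $    expand <S> → <A> r
  4  $ r <A>      p t r $    expand <A> → p t <K>
  5  $ r <K> t p  p t r $    match p
  6  $ r <K> t    t r $      match t
Stack after step 6: $ r <K> (top = <K>).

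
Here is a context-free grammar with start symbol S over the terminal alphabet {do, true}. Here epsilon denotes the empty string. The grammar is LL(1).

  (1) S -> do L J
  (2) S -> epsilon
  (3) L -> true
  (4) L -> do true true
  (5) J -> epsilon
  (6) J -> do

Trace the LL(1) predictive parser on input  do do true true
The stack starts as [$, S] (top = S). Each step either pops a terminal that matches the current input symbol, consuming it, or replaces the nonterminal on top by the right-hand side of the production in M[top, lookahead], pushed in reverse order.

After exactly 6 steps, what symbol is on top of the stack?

J

     Stack             Input              Action
  1  $ S               do do true true $  expand S -> do L J
  2  $ J L do          do do true true $  match do
  3  $ J L             do true true $     expand L -> do true true
  4  $ J true true do  do true true $     match do
  5  $ J true true     true true $        match true
  6  $ J true          true $             match true
Stack after step 6: $ J (top = J).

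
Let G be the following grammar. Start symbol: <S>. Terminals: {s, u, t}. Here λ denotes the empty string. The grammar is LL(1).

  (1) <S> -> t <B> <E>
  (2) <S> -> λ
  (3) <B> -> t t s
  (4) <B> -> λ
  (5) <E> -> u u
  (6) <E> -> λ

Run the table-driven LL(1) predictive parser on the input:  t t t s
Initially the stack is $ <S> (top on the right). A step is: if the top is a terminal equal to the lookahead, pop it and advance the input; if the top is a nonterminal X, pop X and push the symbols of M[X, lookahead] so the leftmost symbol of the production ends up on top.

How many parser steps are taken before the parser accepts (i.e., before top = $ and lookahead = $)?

7

     Stack        Input      Action
  1  $ <S>        t t t s $  expand <S> -> t <B> <E>
  2  $ <E> <B> t  t t t s $  match t
  3  $ <E> <B>    t t s $    expand <B> -> t t s
  4  $ <E> s t t  t t s $    match t
  5  $ <E> s t    t s $      match t
  6  $ <E> s      s $        match s
  7  $ <E>        $          expand <E> -> λ
Accept reached after 7 steps.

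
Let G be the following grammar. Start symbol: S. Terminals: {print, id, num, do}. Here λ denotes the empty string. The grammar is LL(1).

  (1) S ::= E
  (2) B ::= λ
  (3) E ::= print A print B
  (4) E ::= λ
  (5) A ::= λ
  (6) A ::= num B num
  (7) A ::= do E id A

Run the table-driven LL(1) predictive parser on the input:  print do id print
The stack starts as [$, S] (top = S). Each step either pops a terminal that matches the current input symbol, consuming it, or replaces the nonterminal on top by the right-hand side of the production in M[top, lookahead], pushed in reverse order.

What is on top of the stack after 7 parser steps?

     Stack                Input                Action
  1  $ S                  print do id print $  expand S ::= E
  2  $ E                  print do id print $  expand E ::= print A print B
  3  $ B print A print    print do id print $  match print
  4  $ B print A          do id print $        expand A ::= do E id A
  5  $ B print A id E do  do id print $        match do
  6  $ B print A id E     id print $           expand E ::= λ
  7  $ B print A id       id print $           match id
Stack after step 7: $ B print A (top = A).

A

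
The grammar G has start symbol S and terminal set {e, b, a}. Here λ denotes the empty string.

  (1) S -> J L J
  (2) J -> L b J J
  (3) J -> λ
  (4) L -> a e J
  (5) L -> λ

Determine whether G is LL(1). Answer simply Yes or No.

No

FIRST(S) = {λ, a, b}
FIRST(J) = {λ, a, b}
FIRST(L) = {λ, a}
FOLLOW(S) = {$}
FOLLOW(J) = {$, a, b}
FOLLOW(L) = {$, a, b}
Cell M[J, a] receives both J -> L b J J and J -> λ — the grammar is not LL(1).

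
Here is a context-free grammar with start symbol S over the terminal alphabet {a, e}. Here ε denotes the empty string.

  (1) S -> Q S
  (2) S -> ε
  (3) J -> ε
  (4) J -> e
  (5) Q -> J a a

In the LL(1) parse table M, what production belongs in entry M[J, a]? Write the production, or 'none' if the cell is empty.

J -> ε

FIRST(J) = {ε, e}
FIRST(Q) = {a, e}  (via J a a)
FIRST(S) = {ε, a, e}  (via Q S)
FOLLOW(S) includes $ since S is the start symbol.
FOLLOW(J): in Q->J a a, J is followed by a a with FIRST {a}. Thus FOLLOW(J) = {a}.
For J -> ε: FIRST(ε) = {ε}, so it goes in M[J, t] for t ∈ {}; since ε ∈ FIRST, also for every t ∈ FOLLOW(J) = {a}.
For J -> e: FIRST(e) = {e}, so it goes in M[J, t] for t ∈ {e}.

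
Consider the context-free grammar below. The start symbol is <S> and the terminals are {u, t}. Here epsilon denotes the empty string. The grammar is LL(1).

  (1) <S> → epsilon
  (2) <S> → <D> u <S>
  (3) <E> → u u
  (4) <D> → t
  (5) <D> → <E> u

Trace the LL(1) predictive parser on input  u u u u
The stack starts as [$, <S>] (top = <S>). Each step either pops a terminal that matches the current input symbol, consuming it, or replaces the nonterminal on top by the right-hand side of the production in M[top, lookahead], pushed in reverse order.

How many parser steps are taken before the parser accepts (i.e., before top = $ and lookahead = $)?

8

     Stack          Input      Action
  1  $ <S>          u u u u $  expand <S> → <D> u <S>
  2  $ <S> u <D>    u u u u $  expand <D> → <E> u
  3  $ <S> u u <E>  u u u u $  expand <E> → u u
  4  $ <S> u u u u  u u u u $  match u
  5  $ <S> u u u    u u u $    match u
  6  $ <S> u u      u u $      match u
  7  $ <S> u        u $        match u
  8  $ <S>          $          expand <S> → epsilon
Accept reached after 8 steps.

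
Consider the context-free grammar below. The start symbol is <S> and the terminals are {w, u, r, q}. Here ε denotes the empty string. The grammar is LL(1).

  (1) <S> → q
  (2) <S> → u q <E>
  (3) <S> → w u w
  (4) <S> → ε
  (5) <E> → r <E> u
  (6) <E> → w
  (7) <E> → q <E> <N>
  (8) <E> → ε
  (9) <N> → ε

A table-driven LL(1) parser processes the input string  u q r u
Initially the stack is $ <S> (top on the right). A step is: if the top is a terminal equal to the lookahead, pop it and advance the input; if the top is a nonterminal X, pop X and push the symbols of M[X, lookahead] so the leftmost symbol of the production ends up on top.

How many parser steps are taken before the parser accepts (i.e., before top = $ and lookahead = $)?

7

step 1: stack=$ <S>  input=u q r u $  — expand <S> → u q <E>
step 2: stack=$ <E> q u  input=u q r u $  — match u
step 3: stack=$ <E> q  input=q r u $  — match q
step 4: stack=$ <E>  input=r u $  — expand <E> → r <E> u
step 5: stack=$ u <E> r  input=r u $  — match r
step 6: stack=$ u <E>  input=u $  — expand <E> → ε
step 7: stack=$ u  input=u $  — match u
Accept reached after 7 steps.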